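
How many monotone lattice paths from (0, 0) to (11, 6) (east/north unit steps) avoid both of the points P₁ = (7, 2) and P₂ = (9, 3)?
Number of paths = 8736

Inclusion–exclusion. Total paths: C(17, 11) = 12376. Through P₁: C(9, 7)·C(8, 4) = 2520. Through P₂: C(12, 9)·C(5, 2) = 2200. Since P₁ is strictly southwest of P₂, a monotone path through both must visit P₁ then P₂; paths through both = C(9, 7)·C(3, 2)·C(5, 2) = 1080. Avoid both = 12376 − 2520 − 2200 + 1080 = 8736.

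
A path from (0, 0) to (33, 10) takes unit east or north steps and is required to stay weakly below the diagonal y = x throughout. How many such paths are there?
Number of paths = 1353412788

By the reflection principle (André's argument), the number of monotone paths to (33, 10) with n ≤ m that never go above y = x is C(43, 33) − C(43, 34) = 1917334783 − 563921995 = 1353412788.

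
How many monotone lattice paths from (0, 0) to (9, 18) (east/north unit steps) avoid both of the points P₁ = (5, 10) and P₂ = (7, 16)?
Number of paths = 2233902

Inclusion–exclusion. Total paths: C(27, 9) = 4686825. Through P₁: C(15, 5)·C(12, 4) = 1486485. Through P₂: C(23, 7)·C(4, 2) = 1470942. Since P₁ is strictly southwest of P₂, a monotone path through both must visit P₁ then P₂; paths through both = C(15, 5)·C(8, 2)·C(4, 2) = 504504. Avoid both = 4686825 − 1486485 − 1470942 + 504504 = 2233902.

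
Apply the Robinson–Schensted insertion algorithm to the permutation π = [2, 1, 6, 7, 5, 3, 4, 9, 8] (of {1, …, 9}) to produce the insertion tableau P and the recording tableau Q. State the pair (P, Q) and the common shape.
P = [1, 3, 4, 8] / [2, 5, 7, 9] / [6];  Q = [1, 3, 4, 8] / [2, 5, 7, 9] / [6];  common shape = (4, 4, 1)

Row-insert the values π_1, π_2, … into P one at a time, bumping the leftmost entry strictly greater than the inserted value down to the next row. The recording tableau Q records, in position (i, j), the step at which that cell was added to P.
  Insert 2 (step 1): P = [2];  Q = [1]
  Insert 1 (step 2): P = [1] / [2];  Q = [1] / [2]
  Insert 6 (step 3): P = [1, 6] / [2];  Q = [1, 3] / [2]
  Insert 7 (step 4): P = [1, 6, 7] / [2];  Q = [1, 3, 4] / [2]
  Insert 5 (step 5): P = [1, 5, 7] / [2, 6];  Q = [1, 3, 4] / [2, 5]
  Insert 3 (step 6): P = [1, 3, 7] / [2, 5] / [6];  Q = [1, 3, 4] / [2, 5] / [6]
  Insert 4 (step 7): P = [1, 3, 4] / [2, 5, 7] / [6];  Q = [1, 3, 4] / [2, 5, 7] / [6]
  Insert 9 (step 8): P = [1, 3, 4, 9] / [2, 5, 7] / [6];  Q = [1, 3, 4, 8] / [2, 5, 7] / [6]
  Insert 8 (step 9): P = [1, 3, 4, 8] / [2, 5, 7, 9] / [6];  Q = [1, 3, 4, 8] / [2, 5, 7, 9] / [6]
Final shape: (4, 4, 1).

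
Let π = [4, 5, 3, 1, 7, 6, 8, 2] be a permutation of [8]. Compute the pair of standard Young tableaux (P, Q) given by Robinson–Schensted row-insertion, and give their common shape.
P = [1, 2, 6, 8] / [3, 5] / [4, 7];  Q = [1, 2, 5, 7] / [3, 6] / [4, 8];  common shape = (4, 2, 2)

Row-insert the values π_1, π_2, … into P one at a time, bumping the leftmost entry strictly greater than the inserted value down to the next row. The recording tableau Q records, in position (i, j), the step at which that cell was added to P.
  Insert 4 (step 1): P = [4];  Q = [1]
  Insert 5 (step 2): P = [4, 5];  Q = [1, 2]
  Insert 3 (step 3): P = [3, 5] / [4];  Q = [1, 2] / [3]
  Insert 1 (step 4): P = [1, 5] / [3] / [4];  Q = [1, 2] / [3] / [4]
  Insert 7 (step 5): P = [1, 5, 7] / [3] / [4];  Q = [1, 2, 5] / [3] / [4]
  Insert 6 (step 6): P = [1, 5, 6] / [3, 7] / [4];  Q = [1, 2, 5] / [3, 6] / [4]
  Insert 8 (step 7): P = [1, 5, 6, 8] / [3, 7] / [4];  Q = [1, 2, 5, 7] / [3, 6] / [4]
  Insert 2 (step 8): P = [1, 2, 6, 8] / [3, 5] / [4, 7];  Q = [1, 2, 5, 7] / [3, 6] / [4, 8]
Final shape: (4, 2, 2).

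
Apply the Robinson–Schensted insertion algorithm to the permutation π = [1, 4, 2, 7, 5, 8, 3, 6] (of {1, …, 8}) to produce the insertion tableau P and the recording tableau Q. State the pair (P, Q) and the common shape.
P = [1, 2, 3, 6] / [4, 5, 8] / [7];  Q = [1, 2, 4, 6] / [3, 5, 8] / [7];  common shape = (4, 3, 1)

Row-insert the values π_1, π_2, … into P one at a time, bumping the leftmost entry strictly greater than the inserted value down to the next row. The recording tableau Q records, in position (i, j), the step at which that cell was added to P.
  Insert 1 (step 1): P = [1];  Q = [1]
  Insert 4 (step 2): P = [1, 4];  Q = [1, 2]
  Insert 2 (step 3): P = [1, 2] / [4];  Q = [1, 2] / [3]
  Insert 7 (step 4): P = [1, 2, 7] / [4];  Q = [1, 2, 4] / [3]
  Insert 5 (step 5): P = [1, 2, 5] / [4, 7];  Q = [1, 2, 4] / [3, 5]
  Insert 8 (step 6): P = [1, 2, 5, 8] / [4, 7];  Q = [1, 2, 4, 6] / [3, 5]
  Insert 3 (step 7): P = [1, 2, 3, 8] / [4, 5] / [7];  Q = [1, 2, 4, 6] / [3, 5] / [7]
  Insert 6 (step 8): P = [1, 2, 3, 6] / [4, 5, 8] / [7];  Q = [1, 2, 4, 6] / [3, 5, 8] / [7]
Final shape: (4, 3, 1).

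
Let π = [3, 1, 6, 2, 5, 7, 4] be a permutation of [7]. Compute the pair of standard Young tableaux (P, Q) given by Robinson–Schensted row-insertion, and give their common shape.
P = [1, 2, 4, 7] / [3, 5] / [6];  Q = [1, 3, 5, 6] / [2, 4] / [7];  common shape = (4, 2, 1)

Row-insert the values π_1, π_2, … into P one at a time, bumping the leftmost entry strictly greater than the inserted value down to the next row. The recording tableau Q records, in position (i, j), the step at which that cell was added to P.
  Insert 3 (step 1): P = [3];  Q = [1]
  Insert 1 (step 2): P = [1] / [3];  Q = [1] / [2]
  Insert 6 (step 3): P = [1, 6] / [3];  Q = [1, 3] / [2]
  Insert 2 (step 4): P = [1, 2] / [3, 6];  Q = [1, 3] / [2, 4]
  Insert 5 (step 5): P = [1, 2, 5] / [3, 6];  Q = [1, 3, 5] / [2, 4]
  Insert 7 (step 6): P = [1, 2, 5, 7] / [3, 6];  Q = [1, 3, 5, 6] / [2, 4]
  Insert 4 (step 7): P = [1, 2, 4, 7] / [3, 5] / [6];  Q = [1, 3, 5, 6] / [2, 4] / [7]
Final shape: (4, 2, 1).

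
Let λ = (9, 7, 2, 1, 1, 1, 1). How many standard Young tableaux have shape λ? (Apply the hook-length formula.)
# SYT of shape (9, 7, 2, 1, 1, 1, 1) = 384107724

Hook-length formula: f^λ = n! / Π hook(c), product over all cells c of the Young diagram. For λ = (9, 7, 2, 1, 1, 1, 1), n = 22 boxes. Hook lengths by row (left-to-right, top-to-bottom): [15, 10, 8, 7, 6, 5, 4, 2, 1]; [12, 7, 5, 4, 3, 2, 1]; [6, 1]; [4]; [3]; [2]; [1]. Product of hooks = 2926264320000. So f^λ = 22! / 2926264320000 = 1124000727777607680000 / 2926264320000 = 384107724.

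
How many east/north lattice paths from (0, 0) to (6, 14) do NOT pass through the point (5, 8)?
Number of paths = 29751

Total paths from (0, 0) to (6, 14): C(20, 6) = 38760. Paths through (5, 8): (paths (0, 0) → (5, 8)) × (paths (5, 8) → (6, 14)) = C(13, 5) · C(7, 1) = 1287 · 7 = 9009. Avoidance count = 38760 − 9009 = 29751.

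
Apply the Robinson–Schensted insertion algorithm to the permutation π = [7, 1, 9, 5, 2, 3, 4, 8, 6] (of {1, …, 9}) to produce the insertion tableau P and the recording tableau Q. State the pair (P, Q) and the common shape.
P = [1, 2, 3, 4, 6] / [5, 8] / [7, 9];  Q = [1, 3, 6, 7, 8] / [2, 4] / [5, 9];  common shape = (5, 2, 2)

Row-insert the values π_1, π_2, … into P one at a time, bumping the leftmost entry strictly greater than the inserted value down to the next row. The recording tableau Q records, in position (i, j), the step at which that cell was added to P.
  Insert 7 (step 1): P = [7];  Q = [1]
  Insert 1 (step 2): P = [1] / [7];  Q = [1] / [2]
  Insert 9 (step 3): P = [1, 9] / [7];  Q = [1, 3] / [2]
  Insert 5 (step 4): P = [1, 5] / [7, 9];  Q = [1, 3] / [2, 4]
  Insert 2 (step 5): P = [1, 2] / [5, 9] / [7];  Q = [1, 3] / [2, 4] / [5]
  Insert 3 (step 6): P = [1, 2, 3] / [5, 9] / [7];  Q = [1, 3, 6] / [2, 4] / [5]
  Insert 4 (step 7): P = [1, 2, 3, 4] / [5, 9] / [7];  Q = [1, 3, 6, 7] / [2, 4] / [5]
  Insert 8 (step 8): P = [1, 2, 3, 4, 8] / [5, 9] / [7];  Q = [1, 3, 6, 7, 8] / [2, 4] / [5]
  Insert 6 (step 9): P = [1, 2, 3, 4, 6] / [5, 8] / [7, 9];  Q = [1, 3, 6, 7, 8] / [2, 4] / [5, 9]
Final shape: (5, 2, 2).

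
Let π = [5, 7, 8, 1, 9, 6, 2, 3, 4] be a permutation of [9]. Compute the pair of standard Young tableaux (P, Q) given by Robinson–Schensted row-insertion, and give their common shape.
P = [1, 2, 3, 4] / [5, 6, 8, 9] / [7];  Q = [1, 2, 3, 5] / [4, 6, 8, 9] / [7];  common shape = (4, 4, 1)

Row-insert the values π_1, π_2, … into P one at a time, bumping the leftmost entry strictly greater than the inserted value down to the next row. The recording tableau Q records, in position (i, j), the step at which that cell was added to P.
  Insert 5 (step 1): P = [5];  Q = [1]
  Insert 7 (step 2): P = [5, 7];  Q = [1, 2]
  Insert 8 (step 3): P = [5, 7, 8];  Q = [1, 2, 3]
  Insert 1 (step 4): P = [1, 7, 8] / [5];  Q = [1, 2, 3] / [4]
  Insert 9 (step 5): P = [1, 7, 8, 9] / [5];  Q = [1, 2, 3, 5] / [4]
  Insert 6 (step 6): P = [1, 6, 8, 9] / [5, 7];  Q = [1, 2, 3, 5] / [4, 6]
  Insert 2 (step 7): P = [1, 2, 8, 9] / [5, 6] / [7];  Q = [1, 2, 3, 5] / [4, 6] / [7]
  Insert 3 (step 8): P = [1, 2, 3, 9] / [5, 6, 8] / [7];  Q = [1, 2, 3, 5] / [4, 6, 8] / [7]
  Insert 4 (step 9): P = [1, 2, 3, 4] / [5, 6, 8, 9] / [7];  Q = [1, 2, 3, 5] / [4, 6, 8, 9] / [7]
Final shape: (4, 4, 1).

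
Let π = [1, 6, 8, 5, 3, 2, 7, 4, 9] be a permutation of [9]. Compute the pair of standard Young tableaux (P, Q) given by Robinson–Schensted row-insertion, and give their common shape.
P = [1, 2, 4, 9] / [3, 7] / [5, 8] / [6];  Q = [1, 2, 3, 9] / [4, 7] / [5, 8] / [6];  common shape = (4, 2, 2, 1)

Row-insert the values π_1, π_2, … into P one at a time, bumping the leftmost entry strictly greater than the inserted value down to the next row. The recording tableau Q records, in position (i, j), the step at which that cell was added to P.
  Insert 1 (step 1): P = [1];  Q = [1]
  Insert 6 (step 2): P = [1, 6];  Q = [1, 2]
  Insert 8 (step 3): P = [1, 6, 8];  Q = [1, 2, 3]
  Insert 5 (step 4): P = [1, 5, 8] / [6];  Q = [1, 2, 3] / [4]
  Insert 3 (step 5): P = [1, 3, 8] / [5] / [6];  Q = [1, 2, 3] / [4] / [5]
  Insert 2 (step 6): P = [1, 2, 8] / [3] / [5] / [6];  Q = [1, 2, 3] / [4] / [5] / [6]
  Insert 7 (step 7): P = [1, 2, 7] / [3, 8] / [5] / [6];  Q = [1, 2, 3] / [4, 7] / [5] / [6]
  Insert 4 (step 8): P = [1, 2, 4] / [3, 7] / [5, 8] / [6];  Q = [1, 2, 3] / [4, 7] / [5, 8] / [6]
  Insert 9 (step 9): P = [1, 2, 4, 9] / [3, 7] / [5, 8] / [6];  Q = [1, 2, 3, 9] / [4, 7] / [5, 8] / [6]
Final shape: (4, 2, 2, 1).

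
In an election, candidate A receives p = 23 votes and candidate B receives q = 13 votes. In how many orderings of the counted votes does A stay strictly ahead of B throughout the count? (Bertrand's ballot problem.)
Strict-lead orderings = 641886000

Total orderings of the 36 votes with 23 for A: C(36, 23) = 2310789600. By the Bertrand ballot formula (Cycle Lemma / reflection principle), the number of orderings in which A is strictly ahead of B throughout is (p − q)/(p + q) · C(p + q, p) = (23 − 13)/(23 + 13) · 2310789600 = 641886000.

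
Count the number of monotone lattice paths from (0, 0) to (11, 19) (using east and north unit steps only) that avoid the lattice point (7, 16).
Number of paths = 46046805

Total paths from (0, 0) to (11, 19): C(30, 11) = 54627300. Paths through (7, 16): (paths (0, 0) → (7, 16)) × (paths (7, 16) → (11, 19)) = C(23, 7) · C(7, 4) = 245157 · 35 = 8580495. Avoidance count = 54627300 − 8580495 = 46046805.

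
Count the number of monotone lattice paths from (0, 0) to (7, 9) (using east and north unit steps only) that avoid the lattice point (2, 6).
Number of paths = 9872

Total paths from (0, 0) to (7, 9): C(16, 7) = 11440. Paths through (2, 6): (paths (0, 0) → (2, 6)) × (paths (2, 6) → (7, 9)) = C(8, 2) · C(8, 5) = 28 · 56 = 1568. Avoidance count = 11440 − 1568 = 9872.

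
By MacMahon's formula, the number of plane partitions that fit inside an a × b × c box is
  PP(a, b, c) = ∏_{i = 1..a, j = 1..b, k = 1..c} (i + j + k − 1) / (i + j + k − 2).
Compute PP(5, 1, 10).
PP(5, 1, 10) = 3003

Evaluate the triple product over i = 1..5, j = 1..1, k = 1..10. The factors are (2/1) · (3/2) · (4/3) · (5/4) · (6/5) · (7/6) · (8/7) · (9/8) · … (50 factors total). The numerators and denominators telescope so the product is an integer; carrying out the multiplication exactly gives PP(5, 1, 10) = 3003.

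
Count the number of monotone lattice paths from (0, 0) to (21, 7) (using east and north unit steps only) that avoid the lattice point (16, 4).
Number of paths = 912720

Total paths from (0, 0) to (21, 7): C(28, 21) = 1184040. Paths through (16, 4): (paths (0, 0) → (16, 4)) × (paths (16, 4) → (21, 7)) = C(20, 16) · C(8, 5) = 4845 · 56 = 271320. Avoidance count = 1184040 − 271320 = 912720.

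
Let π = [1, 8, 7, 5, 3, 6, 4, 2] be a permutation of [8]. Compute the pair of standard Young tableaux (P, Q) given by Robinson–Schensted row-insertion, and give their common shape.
P = [1, 2, 4] / [3, 6] / [5] / [7] / [8];  Q = [1, 2, 6] / [3, 7] / [4] / [5] / [8];  common shape = (3, 2, 1, 1, 1)

Row-insert the values π_1, π_2, … into P one at a time, bumping the leftmost entry strictly greater than the inserted value down to the next row. The recording tableau Q records, in position (i, j), the step at which that cell was added to P.
  Insert 1 (step 1): P = [1];  Q = [1]
  Insert 8 (step 2): P = [1, 8];  Q = [1, 2]
  Insert 7 (step 3): P = [1, 7] / [8];  Q = [1, 2] / [3]
  Insert 5 (step 4): P = [1, 5] / [7] / [8];  Q = [1, 2] / [3] / [4]
  Insert 3 (step 5): P = [1, 3] / [5] / [7] / [8];  Q = [1, 2] / [3] / [4] / [5]
  Insert 6 (step 6): P = [1, 3, 6] / [5] / [7] / [8];  Q = [1, 2, 6] / [3] / [4] / [5]
  Insert 4 (step 7): P = [1, 3, 4] / [5, 6] / [7] / [8];  Q = [1, 2, 6] / [3, 7] / [4] / [5]
  Insert 2 (step 8): P = [1, 2, 4] / [3, 6] / [5] / [7] / [8];  Q = [1, 2, 6] / [3, 7] / [4] / [5] / [8]
Final shape: (3, 2, 1, 1, 1).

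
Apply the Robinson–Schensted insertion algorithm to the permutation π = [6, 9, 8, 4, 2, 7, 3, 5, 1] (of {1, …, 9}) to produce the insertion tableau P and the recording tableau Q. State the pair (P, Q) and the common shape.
P = [1, 3, 5] / [2, 7] / [4, 8] / [6] / [9];  Q = [1, 2, 8] / [3, 6] / [4, 7] / [5] / [9];  common shape = (3, 2, 2, 1, 1)

Row-insert the values π_1, π_2, … into P one at a time, bumping the leftmost entry strictly greater than the inserted value down to the next row. The recording tableau Q records, in position (i, j), the step at which that cell was added to P.
  Insert 6 (step 1): P = [6];  Q = [1]
  Insert 9 (step 2): P = [6, 9];  Q = [1, 2]
  Insert 8 (step 3): P = [6, 8] / [9];  Q = [1, 2] / [3]
  Insert 4 (step 4): P = [4, 8] / [6] / [9];  Q = [1, 2] / [3] / [4]
  Insert 2 (step 5): P = [2, 8] / [4] / [6] / [9];  Q = [1, 2] / [3] / [4] / [5]
  Insert 7 (step 6): P = [2, 7] / [4, 8] / [6] / [9];  Q = [1, 2] / [3, 6] / [4] / [5]
  Insert 3 (step 7): P = [2, 3] / [4, 7] / [6, 8] / [9];  Q = [1, 2] / [3, 6] / [4, 7] / [5]
  Insert 5 (step 8): P = [2, 3, 5] / [4, 7] / [6, 8] / [9];  Q = [1, 2, 8] / [3, 6] / [4, 7] / [5]
  Insert 1 (step 9): P = [1, 3, 5] / [2, 7] / [4, 8] / [6] / [9];  Q = [1, 2, 8] / [3, 6] / [4, 7] / [5] / [9]
Final shape: (3, 2, 2, 1, 1).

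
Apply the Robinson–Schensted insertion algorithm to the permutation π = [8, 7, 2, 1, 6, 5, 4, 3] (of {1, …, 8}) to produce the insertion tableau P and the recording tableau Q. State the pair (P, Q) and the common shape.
P = [1, 3] / [2, 4] / [5] / [6] / [7] / [8];  Q = [1, 5] / [2, 6] / [3] / [4] / [7] / [8];  common shape = (2, 2, 1, 1, 1, 1)

Row-insert the values π_1, π_2, … into P one at a time, bumping the leftmost entry strictly greater than the inserted value down to the next row. The recording tableau Q records, in position (i, j), the step at which that cell was added to P.
  Insert 8 (step 1): P = [8];  Q = [1]
  Insert 7 (step 2): P = [7] / [8];  Q = [1] / [2]
  Insert 2 (step 3): P = [2] / [7] / [8];  Q = [1] / [2] / [3]
  Insert 1 (step 4): P = [1] / [2] / [7] / [8];  Q = [1] / [2] / [3] / [4]
  Insert 6 (step 5): P = [1, 6] / [2] / [7] / [8];  Q = [1, 5] / [2] / [3] / [4]
  Insert 5 (step 6): P = [1, 5] / [2, 6] / [7] / [8];  Q = [1, 5] / [2, 6] / [3] / [4]
  Insert 4 (step 7): P = [1, 4] / [2, 5] / [6] / [7] / [8];  Q = [1, 5] / [2, 6] / [3] / [4] / [7]
  Insert 3 (step 8): P = [1, 3] / [2, 4] / [5] / [6] / [7] / [8];  Q = [1, 5] / [2, 6] / [3] / [4] / [7] / [8]
Final shape: (2, 2, 1, 1, 1, 1).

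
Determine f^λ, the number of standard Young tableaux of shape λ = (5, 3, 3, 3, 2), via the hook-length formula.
# SYT of shape (5, 3, 3, 3, 2) = 280280

Hook-length formula: f^λ = n! / Π hook(c), product over all cells c of the Young diagram. For λ = (5, 3, 3, 3, 2), n = 16 boxes. Hook lengths by row (left-to-right, top-to-bottom): [9, 8, 6, 2, 1]; [6, 5, 3]; [5, 4, 2]; [4, 3, 1]; [2, 1]. Product of hooks = 74649600. So f^λ = 16! / 74649600 = 20922789888000 / 74649600 = 280280.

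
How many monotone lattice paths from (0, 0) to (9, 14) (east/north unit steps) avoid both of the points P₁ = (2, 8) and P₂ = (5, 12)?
Number of paths = 670775

Inclusion–exclusion. Total paths: C(23, 9) = 817190. Through P₁: C(10, 2)·C(13, 7) = 77220. Through P₂: C(17, 5)·C(6, 4) = 92820. Since P₁ is strictly southwest of P₂, a monotone path through both must visit P₁ then P₂; paths through both = C(10, 2)·C(7, 3)·C(6, 4) = 23625. Avoid both = 817190 − 77220 − 92820 + 23625 = 670775.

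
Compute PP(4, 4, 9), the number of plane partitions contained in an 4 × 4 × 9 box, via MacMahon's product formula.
PP(4, 4, 9) = 677352676

Evaluate the triple product over i = 1..4, j = 1..4, k = 1..9. The factors are (2/1) · (3/2) · (4/3) · (5/4) · (6/5) · (7/6) · (8/7) · (9/8) · … (144 factors total). The numerators and denominators telescope so the product is an integer; carrying out the multiplication exactly gives PP(4, 4, 9) = 677352676.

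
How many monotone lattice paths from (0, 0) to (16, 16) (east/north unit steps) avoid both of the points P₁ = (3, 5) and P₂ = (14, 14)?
Number of paths = 277031286

Inclusion–exclusion. Total paths: C(32, 16) = 601080390. Through P₁: C(8, 3)·C(24, 13) = 139784064. Through P₂: C(28, 14)·C(4, 2) = 240699600. Since P₁ is strictly southwest of P₂, a monotone path through both must visit P₁ then P₂; paths through both = C(8, 3)·C(20, 11)·C(4, 2) = 56434560. Avoid both = 601080390 − 139784064 − 240699600 + 56434560 = 277031286.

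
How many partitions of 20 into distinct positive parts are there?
q(20) = 64

A partition into distinct parts is a strictly decreasing sequence summing to n. The recurrence d(n, m) = d(n, m−1) + d(n−m, m−1) (use part m at most once) with q(n) = d(n, n) gives q(20) = 64. (Euler's theorem: # distinct-part partitions = # odd-part partitions.)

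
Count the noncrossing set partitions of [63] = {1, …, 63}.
C_63 = 94295850558771979787935384946380125

These noncrossing partitions are counted by the Catalan number C_n = (1/(n + 1)) · C(2n, n). For n = 63: C_63 = (1/64) · C(126, 63) = 6034934435761406706427864636568328000/64 = 94295850558771979787935384946380125.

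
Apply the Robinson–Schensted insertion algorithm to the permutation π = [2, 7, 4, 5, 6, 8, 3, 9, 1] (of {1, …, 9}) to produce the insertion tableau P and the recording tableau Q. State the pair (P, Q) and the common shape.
P = [1, 3, 5, 6, 8, 9] / [2] / [4] / [7];  Q = [1, 2, 4, 5, 6, 8] / [3] / [7] / [9];  common shape = (6, 1, 1, 1)

Row-insert the values π_1, π_2, … into P one at a time, bumping the leftmost entry strictly greater than the inserted value down to the next row. The recording tableau Q records, in position (i, j), the step at which that cell was added to P.
  Insert 2 (step 1): P = [2];  Q = [1]
  Insert 7 (step 2): P = [2, 7];  Q = [1, 2]
  Insert 4 (step 3): P = [2, 4] / [7];  Q = [1, 2] / [3]
  Insert 5 (step 4): P = [2, 4, 5] / [7];  Q = [1, 2, 4] / [3]
  Insert 6 (step 5): P = [2, 4, 5, 6] / [7];  Q = [1, 2, 4, 5] / [3]
  Insert 8 (step 6): P = [2, 4, 5, 6, 8] / [7];  Q = [1, 2, 4, 5, 6] / [3]
  Insert 3 (step 7): P = [2, 3, 5, 6, 8] / [4] / [7];  Q = [1, 2, 4, 5, 6] / [3] / [7]
  Insert 9 (step 8): P = [2, 3, 5, 6, 8, 9] / [4] / [7];  Q = [1, 2, 4, 5, 6, 8] / [3] / [7]
  Insert 1 (step 9): P = [1, 3, 5, 6, 8, 9] / [2] / [4] / [7];  Q = [1, 2, 4, 5, 6, 8] / [3] / [7] / [9]
Final shape: (6, 1, 1, 1).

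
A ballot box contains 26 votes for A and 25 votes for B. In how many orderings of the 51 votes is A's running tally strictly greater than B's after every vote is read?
Strict-lead orderings = 4861946401452

Total orderings of the 51 votes with 26 for A: C(51, 26) = 247959266474052. By the Bertrand ballot formula (Cycle Lemma / reflection principle), the number of orderings in which A is strictly ahead of B throughout is (p − q)/(p + q) · C(p + q, p) = (26 − 25)/(26 + 25) · 247959266474052 = 4861946401452.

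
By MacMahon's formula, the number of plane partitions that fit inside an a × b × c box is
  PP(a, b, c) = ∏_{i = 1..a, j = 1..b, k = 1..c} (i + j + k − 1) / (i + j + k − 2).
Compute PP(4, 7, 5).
PP(4, 7, 5) = 868489479

Evaluate the triple product over i = 1..4, j = 1..7, k = 1..5. The factors are (2/1) · (3/2) · (4/3) · (5/4) · (6/5) · (3/2) · (4/3) · (5/4) · … (140 factors total). The numerators and denominators telescope so the product is an integer; carrying out the multiplication exactly gives PP(4, 7, 5) = 868489479.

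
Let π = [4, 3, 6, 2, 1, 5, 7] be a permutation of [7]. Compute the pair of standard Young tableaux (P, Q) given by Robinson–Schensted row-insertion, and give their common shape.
P = [1, 5, 7] / [2, 6] / [3] / [4];  Q = [1, 3, 7] / [2, 6] / [4] / [5];  common shape = (3, 2, 1, 1)

Row-insert the values π_1, π_2, … into P one at a time, bumping the leftmost entry strictly greater than the inserted value down to the next row. The recording tableau Q records, in position (i, j), the step at which that cell was added to P.
  Insert 4 (step 1): P = [4];  Q = [1]
  Insert 3 (step 2): P = [3] / [4];  Q = [1] / [2]
  Insert 6 (step 3): P = [3, 6] / [4];  Q = [1, 3] / [2]
  Insert 2 (step 4): P = [2, 6] / [3] / [4];  Q = [1, 3] / [2] / [4]
  Insert 1 (step 5): P = [1, 6] / [2] / [3] / [4];  Q = [1, 3] / [2] / [4] / [5]
  Insert 5 (step 6): P = [1, 5] / [2, 6] / [3] / [4];  Q = [1, 3] / [2, 6] / [4] / [5]
  Insert 7 (step 7): P = [1, 5, 7] / [2, 6] / [3] / [4];  Q = [1, 3, 7] / [2, 6] / [4] / [5]
Final shape: (3, 2, 1, 1).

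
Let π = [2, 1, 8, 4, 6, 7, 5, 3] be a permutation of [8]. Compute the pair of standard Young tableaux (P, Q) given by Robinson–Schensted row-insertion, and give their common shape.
P = [1, 3, 5, 7] / [2, 4] / [6] / [8];  Q = [1, 3, 5, 6] / [2, 4] / [7] / [8];  common shape = (4, 2, 1, 1)

Row-insert the values π_1, π_2, … into P one at a time, bumping the leftmost entry strictly greater than the inserted value down to the next row. The recording tableau Q records, in position (i, j), the step at which that cell was added to P.
  Insert 2 (step 1): P = [2];  Q = [1]
  Insert 1 (step 2): P = [1] / [2];  Q = [1] / [2]
  Insert 8 (step 3): P = [1, 8] / [2];  Q = [1, 3] / [2]
  Insert 4 (step 4): P = [1, 4] / [2, 8];  Q = [1, 3] / [2, 4]
  Insert 6 (step 5): P = [1, 4, 6] / [2, 8];  Q = [1, 3, 5] / [2, 4]
  Insert 7 (step 6): P = [1, 4, 6, 7] / [2, 8];  Q = [1, 3, 5, 6] / [2, 4]
  Insert 5 (step 7): P = [1, 4, 5, 7] / [2, 6] / [8];  Q = [1, 3, 5, 6] / [2, 4] / [7]
  Insert 3 (step 8): P = [1, 3, 5, 7] / [2, 4] / [6] / [8];  Q = [1, 3, 5, 6] / [2, 4] / [7] / [8]
Final shape: (4, 2, 1, 1).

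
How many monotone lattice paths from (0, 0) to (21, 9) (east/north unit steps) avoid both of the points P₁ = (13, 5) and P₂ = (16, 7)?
Number of paths = 6716973

Inclusion–exclusion. Total paths: C(30, 21) = 14307150. Through P₁: C(18, 13)·C(12, 8) = 4241160. Through P₂: C(23, 16)·C(7, 5) = 5148297. Since P₁ is strictly southwest of P₂, a monotone path through both must visit P₁ then P₂; paths through both = C(18, 13)·C(5, 3)·C(7, 5) = 1799280. Avoid both = 14307150 − 4241160 − 5148297 + 1799280 = 6716973.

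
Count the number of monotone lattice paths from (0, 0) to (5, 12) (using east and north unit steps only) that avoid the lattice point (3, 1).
Number of paths = 5876

Total paths from (0, 0) to (5, 12): C(17, 5) = 6188. Paths through (3, 1): (paths (0, 0) → (3, 1)) × (paths (3, 1) → (5, 12)) = C(4, 3) · C(13, 2) = 4 · 78 = 312. Avoidance count = 6188 − 312 = 5876.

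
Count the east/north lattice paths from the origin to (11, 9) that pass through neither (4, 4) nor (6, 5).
Number of paths = 80768

Inclusion–exclusion. Total paths: C(20, 11) = 167960. Through P₁: C(8, 4)·C(12, 7) = 55440. Through P₂: C(11, 6)·C(9, 5) = 58212. Since P₁ is strictly southwest of P₂, a monotone path through both must visit P₁ then P₂; paths through both = C(8, 4)·C(3, 2)·C(9, 5) = 26460. Avoid both = 167960 − 55440 − 58212 + 26460 = 80768.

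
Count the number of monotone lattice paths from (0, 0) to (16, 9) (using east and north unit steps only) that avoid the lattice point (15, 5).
Number of paths = 1965455

Total paths from (0, 0) to (16, 9): C(25, 16) = 2042975. Paths through (15, 5): (paths (0, 0) → (15, 5)) × (paths (15, 5) → (16, 9)) = C(20, 15) · C(5, 1) = 15504 · 5 = 77520. Avoidance count = 2042975 − 77520 = 1965455.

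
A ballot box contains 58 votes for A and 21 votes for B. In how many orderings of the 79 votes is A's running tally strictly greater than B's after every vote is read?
Strict-lead orderings = 3488967060781725380

Total orderings of the 79 votes with 58 for A: C(79, 58) = 7449416156804224460. By the Bertrand ballot formula (Cycle Lemma / reflection principle), the number of orderings in which A is strictly ahead of B throughout is (p − q)/(p + q) · C(p + q, p) = (58 − 21)/(58 + 21) · 7449416156804224460 = 3488967060781725380.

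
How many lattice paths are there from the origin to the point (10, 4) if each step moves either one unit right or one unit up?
Number of paths = 1001

A monotone lattice path from (0, 0) to (10, 4) consists of 10 east steps and 4 north steps in some order, so it is determined by which 10 of the 14 steps are east. The count is C(14, 10) = 1001.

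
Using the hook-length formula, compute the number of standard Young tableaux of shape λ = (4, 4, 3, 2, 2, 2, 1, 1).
# SYT of shape (4, 4, 3, 2, 2, 2, 1, 1) = 14284998

Hook-length formula: f^λ = n! / Π hook(c), product over all cells c of the Young diagram. For λ = (4, 4, 3, 2, 2, 2, 1, 1), n = 19 boxes. Hook lengths by row (left-to-right, top-to-bottom): [11, 8, 4, 2]; [10, 7, 3, 1]; [8, 5, 1]; [6, 3]; [5, 2]; [4, 1]; [2]; [1]. Product of hooks = 8515584000. So f^λ = 19! / 8515584000 = 121645100408832000 / 8515584000 = 14284998.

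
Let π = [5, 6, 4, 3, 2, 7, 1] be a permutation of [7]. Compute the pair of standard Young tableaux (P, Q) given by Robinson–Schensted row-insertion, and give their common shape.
P = [1, 6, 7] / [2] / [3] / [4] / [5];  Q = [1, 2, 6] / [3] / [4] / [5] / [7];  common shape = (3, 1, 1, 1, 1)

Row-insert the values π_1, π_2, … into P one at a time, bumping the leftmost entry strictly greater than the inserted value down to the next row. The recording tableau Q records, in position (i, j), the step at which that cell was added to P.
  Insert 5 (step 1): P = [5];  Q = [1]
  Insert 6 (step 2): P = [5, 6];  Q = [1, 2]
  Insert 4 (step 3): P = [4, 6] / [5];  Q = [1, 2] / [3]
  Insert 3 (step 4): P = [3, 6] / [4] / [5];  Q = [1, 2] / [3] / [4]
  Insert 2 (step 5): P = [2, 6] / [3] / [4] / [5];  Q = [1, 2] / [3] / [4] / [5]
  Insert 7 (step 6): P = [2, 6, 7] / [3] / [4] / [5];  Q = [1, 2, 6] / [3] / [4] / [5]
  Insert 1 (step 7): P = [1, 6, 7] / [2] / [3] / [4] / [5];  Q = [1, 2, 6] / [3] / [4] / [5] / [7]
Final shape: (3, 1, 1, 1, 1).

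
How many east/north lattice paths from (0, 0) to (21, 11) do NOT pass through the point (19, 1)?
Number of paths = 129023160

Total paths from (0, 0) to (21, 11): C(32, 21) = 129024480. Paths through (19, 1): (paths (0, 0) → (19, 1)) × (paths (19, 1) → (21, 11)) = C(20, 19) · C(12, 2) = 20 · 66 = 1320. Avoidance count = 129024480 − 1320 = 129023160.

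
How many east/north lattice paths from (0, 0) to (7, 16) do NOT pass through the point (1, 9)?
Number of paths = 227997

Total paths from (0, 0) to (7, 16): C(23, 7) = 245157. Paths through (1, 9): (paths (0, 0) → (1, 9)) × (paths (1, 9) → (7, 16)) = C(10, 1) · C(13, 6) = 10 · 1716 = 17160. Avoidance count = 245157 − 17160 = 227997.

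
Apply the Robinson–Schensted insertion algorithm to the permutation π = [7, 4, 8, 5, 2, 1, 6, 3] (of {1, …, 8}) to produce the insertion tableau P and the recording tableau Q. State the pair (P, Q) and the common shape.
P = [1, 3, 6] / [2, 5] / [4, 8] / [7];  Q = [1, 3, 7] / [2, 4] / [5, 8] / [6];  common shape = (3, 2, 2, 1)

Row-insert the values π_1, π_2, … into P one at a time, bumping the leftmost entry strictly greater than the inserted value down to the next row. The recording tableau Q records, in position (i, j), the step at which that cell was added to P.
  Insert 7 (step 1): P = [7];  Q = [1]
  Insert 4 (step 2): P = [4] / [7];  Q = [1] / [2]
  Insert 8 (step 3): P = [4, 8] / [7];  Q = [1, 3] / [2]
  Insert 5 (step 4): P = [4, 5] / [7, 8];  Q = [1, 3] / [2, 4]
  Insert 2 (step 5): P = [2, 5] / [4, 8] / [7];  Q = [1, 3] / [2, 4] / [5]
  Insert 1 (step 6): P = [1, 5] / [2, 8] / [4] / [7];  Q = [1, 3] / [2, 4] / [5] / [6]
  Insert 6 (step 7): P = [1, 5, 6] / [2, 8] / [4] / [7];  Q = [1, 3, 7] / [2, 4] / [5] / [6]
  Insert 3 (step 8): P = [1, 3, 6] / [2, 5] / [4, 8] / [7];  Q = [1, 3, 7] / [2, 4] / [5, 8] / [6]
Final shape: (3, 2, 2, 1).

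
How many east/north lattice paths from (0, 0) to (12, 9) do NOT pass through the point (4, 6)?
Number of paths = 259280

Total paths from (0, 0) to (12, 9): C(21, 12) = 293930. Paths through (4, 6): (paths (0, 0) → (4, 6)) × (paths (4, 6) → (12, 9)) = C(10, 4) · C(11, 8) = 210 · 165 = 34650. Avoidance count = 293930 − 34650 = 259280.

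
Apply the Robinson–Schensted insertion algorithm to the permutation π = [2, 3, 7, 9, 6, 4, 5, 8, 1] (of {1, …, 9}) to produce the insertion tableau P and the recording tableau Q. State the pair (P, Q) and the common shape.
P = [1, 3, 4, 5, 8] / [2, 9] / [6] / [7];  Q = [1, 2, 3, 4, 8] / [5, 7] / [6] / [9];  common shape = (5, 2, 1, 1)

Row-insert the values π_1, π_2, … into P one at a time, bumping the leftmost entry strictly greater than the inserted value down to the next row. The recording tableau Q records, in position (i, j), the step at which that cell was added to P.
  Insert 2 (step 1): P = [2];  Q = [1]
  Insert 3 (step 2): P = [2, 3];  Q = [1, 2]
  Insert 7 (step 3): P = [2, 3, 7];  Q = [1, 2, 3]
  Insert 9 (step 4): P = [2, 3, 7, 9];  Q = [1, 2, 3, 4]
  Insert 6 (step 5): P = [2, 3, 6, 9] / [7];  Q = [1, 2, 3, 4] / [5]
  Insert 4 (step 6): P = [2, 3, 4, 9] / [6] / [7];  Q = [1, 2, 3, 4] / [5] / [6]
  Insert 5 (step 7): P = [2, 3, 4, 5] / [6, 9] / [7];  Q = [1, 2, 3, 4] / [5, 7] / [6]
  Insert 8 (step 8): P = [2, 3, 4, 5, 8] / [6, 9] / [7];  Q = [1, 2, 3, 4, 8] / [5, 7] / [6]
  Insert 1 (step 9): P = [1, 3, 4, 5, 8] / [2, 9] / [6] / [7];  Q = [1, 2, 3, 4, 8] / [5, 7] / [6] / [9]
Final shape: (5, 2, 1, 1).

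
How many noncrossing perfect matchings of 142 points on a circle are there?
C_71 = 5175569924646105559418940193995065716350

These noncrossing handshakes are counted by the Catalan number C_n = (1/(n + 1)) · C(2n, n). For n = 71: C_71 = (1/72) · C(142, 71) = 372641034574519600278163693967644731577200/72 = 5175569924646105559418940193995065716350.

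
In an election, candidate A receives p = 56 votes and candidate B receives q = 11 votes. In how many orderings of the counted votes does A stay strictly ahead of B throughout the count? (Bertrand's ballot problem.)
Strict-lead orderings = 863102246760

Total orderings of the 67 votes with 56 for A: C(67, 56) = 1285063345176. By the Bertrand ballot formula (Cycle Lemma / reflection principle), the number of orderings in which A is strictly ahead of B throughout is (p − q)/(p + q) · C(p + q, p) = (56 − 11)/(56 + 11) · 1285063345176 = 863102246760.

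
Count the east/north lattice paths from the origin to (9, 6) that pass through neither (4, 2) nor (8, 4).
Number of paths = 2305

Inclusion–exclusion. Total paths: C(15, 9) = 5005. Through P₁: C(6, 4)·C(9, 5) = 1890. Through P₂: C(12, 8)·C(3, 1) = 1485. Since P₁ is strictly southwest of P₂, a monotone path through both must visit P₁ then P₂; paths through both = C(6, 4)·C(6, 4)·C(3, 1) = 675. Avoid both = 5005 − 1890 − 1485 + 675 = 2305.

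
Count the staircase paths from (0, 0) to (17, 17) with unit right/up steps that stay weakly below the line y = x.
C_17 = 129644790

These NE paths below the diagonal are counted by the Catalan number C_n = (1/(n + 1)) · C(2n, n). For n = 17: C_17 = (1/18) · C(34, 17) = 2333606220/18 = 129644790.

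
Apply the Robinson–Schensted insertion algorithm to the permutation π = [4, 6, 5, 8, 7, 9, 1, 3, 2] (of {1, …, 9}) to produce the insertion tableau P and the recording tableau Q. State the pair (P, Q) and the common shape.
P = [1, 2, 7, 9] / [3, 5] / [4, 8] / [6];  Q = [1, 2, 4, 6] / [3, 5] / [7, 8] / [9];  common shape = (4, 2, 2, 1)

Row-insert the values π_1, π_2, … into P one at a time, bumping the leftmost entry strictly greater than the inserted value down to the next row. The recording tableau Q records, in position (i, j), the step at which that cell was added to P.
  Insert 4 (step 1): P = [4];  Q = [1]
  Insert 6 (step 2): P = [4, 6];  Q = [1, 2]
  Insert 5 (step 3): P = [4, 5] / [6];  Q = [1, 2] / [3]
  Insert 8 (step 4): P = [4, 5, 8] / [6];  Q = [1, 2, 4] / [3]
  Insert 7 (step 5): P = [4, 5, 7] / [6, 8];  Q = [1, 2, 4] / [3, 5]
  Insert 9 (step 6): P = [4, 5, 7, 9] / [6, 8];  Q = [1, 2, 4, 6] / [3, 5]
  Insert 1 (step 7): P = [1, 5, 7, 9] / [4, 8] / [6];  Q = [1, 2, 4, 6] / [3, 5] / [7]
  Insert 3 (step 8): P = [1, 3, 7, 9] / [4, 5] / [6, 8];  Q = [1, 2, 4, 6] / [3, 5] / [7, 8]
  Insert 2 (step 9): P = [1, 2, 7, 9] / [3, 5] / [4, 8] / [6];  Q = [1, 2, 4, 6] / [3, 5] / [7, 8] / [9]
Final shape: (4, 2, 2, 1).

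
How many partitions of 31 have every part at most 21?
p(31, parts ≤ 21) = 6745

Use the recurrence p(n, m) = p(n, m−1) + p(n−m, m): either the largest part is < m (count p(n, m−1)) or the largest part is exactly m (remove one copy of m, count p(n−m, m)). With p(0, ·) = 1 this gives p(31, parts ≤ 21) = 6745. (By conjugating Young diagrams, this also counts partitions of 31 into at most 21 parts.)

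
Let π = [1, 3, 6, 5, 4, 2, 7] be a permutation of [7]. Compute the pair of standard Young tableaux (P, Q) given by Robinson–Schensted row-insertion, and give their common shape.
P = [1, 2, 4, 7] / [3] / [5] / [6];  Q = [1, 2, 3, 7] / [4] / [5] / [6];  common shape = (4, 1, 1, 1)

Row-insert the values π_1, π_2, … into P one at a time, bumping the leftmost entry strictly greater than the inserted value down to the next row. The recording tableau Q records, in position (i, j), the step at which that cell was added to P.
  Insert 1 (step 1): P = [1];  Q = [1]
  Insert 3 (step 2): P = [1, 3];  Q = [1, 2]
  Insert 6 (step 3): P = [1, 3, 6];  Q = [1, 2, 3]
  Insert 5 (step 4): P = [1, 3, 5] / [6];  Q = [1, 2, 3] / [4]
  Insert 4 (step 5): P = [1, 3, 4] / [5] / [6];  Q = [1, 2, 3] / [4] / [5]
  Insert 2 (step 6): P = [1, 2, 4] / [3] / [5] / [6];  Q = [1, 2, 3] / [4] / [5] / [6]
  Insert 7 (step 7): P = [1, 2, 4, 7] / [3] / [5] / [6];  Q = [1, 2, 3, 7] / [4] / [5] / [6]
Final shape: (4, 1, 1, 1).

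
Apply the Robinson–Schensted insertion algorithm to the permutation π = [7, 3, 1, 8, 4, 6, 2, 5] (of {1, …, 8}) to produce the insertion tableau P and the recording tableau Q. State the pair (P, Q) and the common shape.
P = [1, 2, 5] / [3, 4, 6] / [7, 8];  Q = [1, 4, 6] / [2, 5, 8] / [3, 7];  common shape = (3, 3, 2)

Row-insert the values π_1, π_2, … into P one at a time, bumping the leftmost entry strictly greater than the inserted value down to the next row. The recording tableau Q records, in position (i, j), the step at which that cell was added to P.
  Insert 7 (step 1): P = [7];  Q = [1]
  Insert 3 (step 2): P = [3] / [7];  Q = [1] / [2]
  Insert 1 (step 3): P = [1] / [3] / [7];  Q = [1] / [2] / [3]
  Insert 8 (step 4): P = [1, 8] / [3] / [7];  Q = [1, 4] / [2] / [3]
  Insert 4 (step 5): P = [1, 4] / [3, 8] / [7];  Q = [1, 4] / [2, 5] / [3]
  Insert 6 (step 6): P = [1, 4, 6] / [3, 8] / [7];  Q = [1, 4, 6] / [2, 5] / [3]
  Insert 2 (step 7): P = [1, 2, 6] / [3, 4] / [7, 8];  Q = [1, 4, 6] / [2, 5] / [3, 7]
  Insert 5 (step 8): P = [1, 2, 5] / [3, 4, 6] / [7, 8];  Q = [1, 4, 6] / [2, 5, 8] / [3, 7]
Final shape: (3, 3, 2).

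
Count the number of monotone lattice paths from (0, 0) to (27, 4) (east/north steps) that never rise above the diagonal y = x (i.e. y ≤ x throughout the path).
Number of paths = 26970

By the reflection principle (André's argument), the number of monotone paths to (27, 4) with n ≤ m that never go above y = x is C(31, 27) − C(31, 28) = 31465 − 4495 = 26970.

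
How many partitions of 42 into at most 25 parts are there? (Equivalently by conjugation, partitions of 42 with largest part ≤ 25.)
p(42, parts ≤ 25) = 52259

Use the recurrence p(n, m) = p(n, m−1) + p(n−m, m): either the largest part is < m (count p(n, m−1)) or the largest part is exactly m (remove one copy of m, count p(n−m, m)). With p(0, ·) = 1 this gives p(42, parts ≤ 25) = 52259. (By conjugating Young diagrams, this also counts partitions of 42 into at most 25 parts.)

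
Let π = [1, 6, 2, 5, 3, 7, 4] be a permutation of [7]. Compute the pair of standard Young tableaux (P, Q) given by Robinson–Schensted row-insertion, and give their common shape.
P = [1, 2, 3, 4] / [5, 7] / [6];  Q = [1, 2, 4, 6] / [3, 7] / [5];  common shape = (4, 2, 1)

Row-insert the values π_1, π_2, … into P one at a time, bumping the leftmost entry strictly greater than the inserted value down to the next row. The recording tableau Q records, in position (i, j), the step at which that cell was added to P.
  Insert 1 (step 1): P = [1];  Q = [1]
  Insert 6 (step 2): P = [1, 6];  Q = [1, 2]
  Insert 2 (step 3): P = [1, 2] / [6];  Q = [1, 2] / [3]
  Insert 5 (step 4): P = [1, 2, 5] / [6];  Q = [1, 2, 4] / [3]
  Insert 3 (step 5): P = [1, 2, 3] / [5] / [6];  Q = [1, 2, 4] / [3] / [5]
  Insert 7 (step 6): P = [1, 2, 3, 7] / [5] / [6];  Q = [1, 2, 4, 6] / [3] / [5]
  Insert 4 (step 7): P = [1, 2, 3, 4] / [5, 7] / [6];  Q = [1, 2, 4, 6] / [3, 7] / [5]
Final shape: (4, 2, 1).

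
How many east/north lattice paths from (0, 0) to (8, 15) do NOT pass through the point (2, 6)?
Number of paths = 350174

Total paths from (0, 0) to (8, 15): C(23, 8) = 490314. Paths through (2, 6): (paths (0, 0) → (2, 6)) × (paths (2, 6) → (8, 15)) = C(8, 2) · C(15, 6) = 28 · 5005 = 140140. Avoidance count = 490314 − 140140 = 350174.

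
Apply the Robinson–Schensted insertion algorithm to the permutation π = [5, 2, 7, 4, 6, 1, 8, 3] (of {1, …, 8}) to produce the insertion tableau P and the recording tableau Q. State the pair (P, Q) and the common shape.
P = [1, 3, 6, 8] / [2, 4] / [5, 7];  Q = [1, 3, 5, 7] / [2, 4] / [6, 8];  common shape = (4, 2, 2)

Row-insert the values π_1, π_2, … into P one at a time, bumping the leftmost entry strictly greater than the inserted value down to the next row. The recording tableau Q records, in position (i, j), the step at which that cell was added to P.
  Insert 5 (step 1): P = [5];  Q = [1]
  Insert 2 (step 2): P = [2] / [5];  Q = [1] / [2]
  Insert 7 (step 3): P = [2, 7] / [5];  Q = [1, 3] / [2]
  Insert 4 (step 4): P = [2, 4] / [5, 7];  Q = [1, 3] / [2, 4]
  Insert 6 (step 5): P = [2, 4, 6] / [5, 7];  Q = [1, 3, 5] / [2, 4]
  Insert 1 (step 6): P = [1, 4, 6] / [2, 7] / [5];  Q = [1, 3, 5] / [2, 4] / [6]
  Insert 8 (step 7): P = [1, 4, 6, 8] / [2, 7] / [5];  Q = [1, 3, 5, 7] / [2, 4] / [6]
  Insert 3 (step 8): P = [1, 3, 6, 8] / [2, 4] / [5, 7];  Q = [1, 3, 5, 7] / [2, 4] / [6, 8]
Final shape: (4, 2, 2).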